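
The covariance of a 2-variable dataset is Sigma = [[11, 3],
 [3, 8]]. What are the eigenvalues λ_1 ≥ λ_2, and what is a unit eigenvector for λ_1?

Step 1 — characteristic polynomial of 2×2 Sigma:
  det(Sigma - λI) = λ² - trace · λ + det = 0.
  trace = 11 + 8 = 19, det = 11·8 - (3)² = 79.
Step 2 — discriminant:
  Δ = trace² - 4·det = 361 - 316 = 45.
Step 3 — eigenvalues:
  λ = (trace ± √Δ)/2 = (19 ± 6.7082)/2,
  λ_1 = 12.8541,  λ_2 = 6.1459.

Step 4 — unit eigenvector for λ_1: solve (Sigma - λ_1 I)v = 0. First row:
  (11 - 12.8541)·v_x + (3)·v_y = 0, i.e. (-1.8541)·v_x + (3)·v_y = 0,
  so v ∝ (b, λ_1 - a) = (3, 1.8541) = u.
  ||u|| = √((3)² + (1.8541)²) = √(12.4377) ≈ 3.5267,
  v_1 = u/||u|| ≈ (0.8507, 0.5257) (||v_1|| = 1).

λ_1 = 12.8541,  λ_2 = 6.1459;  v_1 ≈ (0.8507, 0.5257)


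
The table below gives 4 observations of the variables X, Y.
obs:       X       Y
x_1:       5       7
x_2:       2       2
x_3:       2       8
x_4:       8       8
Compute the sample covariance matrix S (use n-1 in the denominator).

Step 1 — column means:
  mean(X) = (5 + 2 + 2 + 8) / 4 = 17/4 = 4.25
  mean(Y) = (7 + 2 + 8 + 8) / 4 = 25/4 = 6.25

Step 2 — sample covariance S[i,j] = (1/(n-1)) · Σ_k (x_{k,i} - mean_i) · (x_{k,j} - mean_j), with n-1 = 3.
  S[X,X] = ((0.75)·(0.75) + (-2.25)·(-2.25) + (-2.25)·(-2.25) + (3.75)·(3.75)) / 3 = 24.75/3 = 8.25
  S[X,Y] = ((0.75)·(0.75) + (-2.25)·(-4.25) + (-2.25)·(1.75) + (3.75)·(1.75)) / 3 = 12.75/3 = 4.25
  S[Y,Y] = ((0.75)·(0.75) + (-4.25)·(-4.25) + (1.75)·(1.75) + (1.75)·(1.75)) / 3 = 24.75/3 = 8.25

S is symmetric (S[j,i] = S[i,j]). Assembling:

S = [[8.25, 4.25],
 [4.25, 8.25]]


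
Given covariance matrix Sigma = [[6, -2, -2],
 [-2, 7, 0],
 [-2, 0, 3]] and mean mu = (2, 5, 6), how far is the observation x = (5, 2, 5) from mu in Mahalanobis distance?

Step 1 — centre the observation: (x - mu) = (3, -3, -1).

Step 2 — invert Sigma (cofactor / det for 3×3, or solve directly):
  Sigma^{-1} = [[0.2442, 0.0698, 0.1628],
 [0.0698, 0.1628, 0.0465],
 [0.1628, 0.0465, 0.4419]].

Step 3 — form the quadratic (x - mu)^T · Sigma^{-1} · (x - mu):
  Sigma^{-1} · (x - mu) = (0.3605, -0.3256, -0.093).
  (x - mu)^T · [Sigma^{-1} · (x - mu)] = (3)·(0.3605) + (-3)·(-0.3256) + (-1)·(-0.093) = 2.1512.

Step 4 — take square root: d = √(2.1512) ≈ 1.4667.

d(x, mu) = √(2.1512) ≈ 1.4667


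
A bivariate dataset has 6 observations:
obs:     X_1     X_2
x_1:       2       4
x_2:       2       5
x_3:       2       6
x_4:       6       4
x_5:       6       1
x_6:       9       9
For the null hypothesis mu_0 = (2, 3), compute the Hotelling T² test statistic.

Step 1 — sample mean vector:
  mean(X_1) = (2 + 2 + 2 + 6 + 6 + 9) / 6 = 27/6 = 4.5
  mean(X_2) = (4 + 5 + 6 + 4 + 1 + 9) / 6 = 29/6 = 4.8333
  x̄ = (4.5, 4.8333),  deviation x̄ - mu_0 = (4.5, 4.8333) - (2, 3) = (2.5, 1.8333).

Step 2 — sample covariance matrix, S[i,j] = (1/(n-1)) · Σ_k (x_{k,i} - mean_i) · (x_{k,j} - mean_j), divisor n-1 = 5:
  S[X_1,X_1] = ((-2.5)·(-2.5) + (-2.5)·(-2.5) + (-2.5)·(-2.5) + (1.5)·(1.5) + (1.5)·(1.5) + (4.5)·(4.5)) / 5 = 43.5/5 = 8.7
  S[X_1,X_2] = ((-2.5)·(-0.8333) + (-2.5)·(0.1667) + (-2.5)·(1.1667) + (1.5)·(-0.8333) + (1.5)·(-3.8333) + (4.5)·(4.1667)) / 5 = 10.5/5 = 2.1
  S[X_2,X_2] = ((-0.8333)·(-0.8333) + (0.1667)·(0.1667) + (1.1667)·(1.1667) + (-0.8333)·(-0.8333) + (-3.8333)·(-3.8333) + (4.1667)·(4.1667)) / 5 = 34.8333/5 = 6.9667
  S = [[8.7, 2.1],
 [2.1, 6.9667]].

Step 3 — invert S. det(S) = 8.7·6.9667 - (2.1)² = 56.2.
  S^{-1} = (1/det) · [[d, -b], [-b, a]] = [[0.124, -0.0374],
 [-0.0374, 0.1548]].

Step 4 — quadratic form (x̄ - mu_0)^T · S^{-1} · (x̄ - mu_0):
  S^{-1} · (x̄ - mu_0) = (0.2414, 0.1904),
  (x̄ - mu_0)^T · [...] = (2.5)·(0.2414) + (1.8333)·(0.1904) = 0.9526.

Step 5 — scale by n: T² = 6 · 0.9526 = 5.7153.

T² ≈ 5.7153


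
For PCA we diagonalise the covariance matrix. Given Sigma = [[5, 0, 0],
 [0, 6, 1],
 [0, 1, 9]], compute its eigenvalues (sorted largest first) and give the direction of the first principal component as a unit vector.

Step 1 — characteristic polynomial p(λ) = det(λI - Sigma) = λ³ - tr·λ² + c_1·λ - det, where tr = trace, c_1 = sum of the principal 2×2 minors, det = det(Sigma):
  tr = 5 + 6 + 9 = 20,
  c_1 = (5·6 - (0)²) + (5·9 - (0)²) + (6·9 - (1)²) = 30 + 45 + 53 = 128,
  det = 5·(6·9 - (1)²) - (0)·((0)·9 - (1)·(0)) + (0)·((0)·(1) - 6·(0)) = 5·(53) - (0)·(0) + (0)·(0) = 265.
  So p(λ) = λ³ - 20λ² + 128λ - 265.
Step 2 — look for an integer root (rational root theorem: any rational root is an integer divisor of 265). Testing λ = 5:
  p(5) = 125 - 500 + 640 - 265 = 0  ✓
  Dividing out (λ - 5): p(λ) = (λ - 5)(λ² - 15λ + 53).
Step 3 — remaining eigenvalues from the quadratic λ² - 15λ + 53 = 0:
  Δ = 15² - 4·53 = 225 - 212 = 13,  λ = (15 ± √13)/2 = (15 ± 3.6056)/2 ≈ 9.3028 or 5.6972.
  Sorted: λ_1 = 9.3028,  λ_2 = 5.6972,  λ_3 = 5  (check: sum = 20 = tr ✓).

Step 4 — unit eigenvector for λ_1 ≈ 9.3028: v spans the null space of (Sigma - λ_1 I), whose rows are
  r_1 = (-4.3028, 0, 0),  r_2 = (0, -3.3028, 1),  r_3 = (0, 1, -0.3028).
  v is orthogonal to every row, so take v ∝ r_1 × r_2 = ((0)·(1) - (0)·(-3.3028), (0)·(0) - (-4.3028)·(1), (-4.3028)·(-3.3028) - (0)·(0)) ≈ (0, 4.3028, 14.2111).
  Let u = (0, 4.3028, 14.2111).
  ||u|| = √((0)² + (4.3028)² + (14.2111)²) = √(220.4693) ≈ 14.8482,  v_1 = u/||u|| ≈ (0, 0.2898, 0.9571) (||v_1|| = 1).

λ_1 = 9.3028,  λ_2 = 5.6972,  λ_3 = 5;  v_1 ≈ (0, 0.2898, 0.9571)


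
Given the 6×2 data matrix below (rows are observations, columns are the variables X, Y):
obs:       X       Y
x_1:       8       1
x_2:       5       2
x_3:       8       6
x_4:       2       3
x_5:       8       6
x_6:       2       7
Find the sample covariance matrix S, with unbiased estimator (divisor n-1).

Step 1 — column means:
  mean(X) = (8 + 5 + 8 + 2 + 8 + 2) / 6 = 33/6 = 5.5
  mean(Y) = (1 + 2 + 6 + 3 + 6 + 7) / 6 = 25/6 = 4.1667

Step 2 — sample covariance S[i,j] = (1/(n-1)) · Σ_k (x_{k,i} - mean_i) · (x_{k,j} - mean_j), with n-1 = 5.
  S[X,X] = ((2.5)·(2.5) + (-0.5)·(-0.5) + (2.5)·(2.5) + (-3.5)·(-3.5) + (2.5)·(2.5) + (-3.5)·(-3.5)) / 5 = 43.5/5 = 8.7
  S[X,Y] = ((2.5)·(-3.1667) + (-0.5)·(-2.1667) + (2.5)·(1.8333) + (-3.5)·(-1.1667) + (2.5)·(1.8333) + (-3.5)·(2.8333)) / 5 = -3.5/5 = -0.7
  S[Y,Y] = ((-3.1667)·(-3.1667) + (-2.1667)·(-2.1667) + (1.8333)·(1.8333) + (-1.1667)·(-1.1667) + (1.8333)·(1.8333) + (2.8333)·(2.8333)) / 5 = 30.8333/5 = 6.1667

S is symmetric (S[j,i] = S[i,j]). Assembling:

S = [[8.7, -0.7],
 [-0.7, 6.1667]]


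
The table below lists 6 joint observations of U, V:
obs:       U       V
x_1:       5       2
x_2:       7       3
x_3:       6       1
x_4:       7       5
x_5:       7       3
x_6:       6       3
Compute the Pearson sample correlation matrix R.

Step 1 — column means:
  mean(U) = (5 + 7 + 6 + 7 + 7 + 6) / 6 = 38/6 = 6.3333
  mean(V) = (2 + 3 + 1 + 5 + 3 + 3) / 6 = 17/6 = 2.8333

Step 2 — sample variances and covariances s[i,j] = (1/(n-1)) · Σ_k (x_{k,i} - mean_i) · (x_{k,j} - mean_j), with n-1 = 5:
  s[U,U] = ((-1.3333)·(-1.3333) + (0.6667)·(0.6667) + (-0.3333)·(-0.3333) + (0.6667)·(0.6667) + (0.6667)·(0.6667) + (-0.3333)·(-0.3333)) / 5 = 3.3333/5 = 0.6667
  s[U,V] = ((-1.3333)·(-0.8333) + (0.6667)·(0.1667) + (-0.3333)·(-1.8333) + (0.6667)·(2.1667) + (0.6667)·(0.1667) + (-0.3333)·(0.1667)) / 5 = 3.3333/5 = 0.6667
  s[V,V] = ((-0.8333)·(-0.8333) + (0.1667)·(0.1667) + (-1.8333)·(-1.8333) + (2.1667)·(2.1667) + (0.1667)·(0.1667) + (0.1667)·(0.1667)) / 5 = 8.8333/5 = 1.7667
  Sample standard deviations s_i = √(s[i,i]):
  s(U) = √(0.6667) = 0.8165
  s(V) = √(1.7667) = 1.3292

Step 3 — r_{ij} = s_{ij} / (s_i · s_j):
  r[U,U] = 1 (diagonal).
  r[U,V] = 0.6667 / (0.8165 · 1.3292) = 0.6667 / 1.0853 = 0.6143
  r[V,V] = 1 (diagonal).

R is symmetric with unit diagonal. Assembling:

R = [[1, 0.6143],
 [0.6143, 1]]


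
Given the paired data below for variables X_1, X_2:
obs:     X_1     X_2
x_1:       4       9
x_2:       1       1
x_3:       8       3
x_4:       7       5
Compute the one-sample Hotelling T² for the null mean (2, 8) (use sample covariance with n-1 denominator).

Step 1 — sample mean vector:
  mean(X_1) = (4 + 1 + 8 + 7) / 4 = 20/4 = 5
  mean(X_2) = (9 + 1 + 3 + 5) / 4 = 18/4 = 4.5
  x̄ = (5, 4.5),  deviation x̄ - mu_0 = (5, 4.5) - (2, 8) = (3, -3.5).

Step 2 — sample covariance matrix, S[i,j] = (1/(n-1)) · Σ_k (x_{k,i} - mean_i) · (x_{k,j} - mean_j), divisor n-1 = 3:
  S[X_1,X_1] = ((-1)·(-1) + (-4)·(-4) + (3)·(3) + (2)·(2)) / 3 = 30/3 = 10
  S[X_1,X_2] = ((-1)·(4.5) + (-4)·(-3.5) + (3)·(-1.5) + (2)·(0.5)) / 3 = 6/3 = 2
  S[X_2,X_2] = ((4.5)·(4.5) + (-3.5)·(-3.5) + (-1.5)·(-1.5) + (0.5)·(0.5)) / 3 = 35/3 = 11.6667
  S = [[10, 2],
 [2, 11.6667]].

Step 3 — invert S. det(S) = 10·11.6667 - (2)² = 112.6667.
  S^{-1} = (1/det) · [[d, -b], [-b, a]] = [[0.1036, -0.0178],
 [-0.0178, 0.0888]].

Step 4 — quadratic form (x̄ - mu_0)^T · S^{-1} · (x̄ - mu_0):
  S^{-1} · (x̄ - mu_0) = (0.3728, -0.3639),
  (x̄ - mu_0)^T · [...] = (3)·(0.3728) + (-3.5)·(-0.3639) = 2.392.

Step 5 — scale by n: T² = 4 · 2.392 = 9.568.

T² ≈ 9.568


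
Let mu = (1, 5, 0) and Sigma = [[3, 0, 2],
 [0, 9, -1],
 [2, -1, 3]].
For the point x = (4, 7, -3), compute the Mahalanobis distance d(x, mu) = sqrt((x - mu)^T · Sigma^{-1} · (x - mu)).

Step 1 — centre the observation: (x - mu) = (3, 2, -3).

Step 2 — invert Sigma (cofactor / det for 3×3, or solve directly):
  Sigma^{-1} = [[0.619, -0.0476, -0.4286],
 [-0.0476, 0.119, 0.0714],
 [-0.4286, 0.0714, 0.6429]].

Step 3 — form the quadratic (x - mu)^T · Sigma^{-1} · (x - mu):
  Sigma^{-1} · (x - mu) = (3.0476, -0.119, -3.0714).
  (x - mu)^T · [Sigma^{-1} · (x - mu)] = (3)·(3.0476) + (2)·(-0.119) + (-3)·(-3.0714) = 18.119.

Step 4 — take square root: d = √(18.119) ≈ 4.2566.

d(x, mu) = √(18.119) ≈ 4.2566


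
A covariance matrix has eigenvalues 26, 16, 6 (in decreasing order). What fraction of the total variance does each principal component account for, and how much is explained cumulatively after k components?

Step 1 — total variance = trace(Sigma) = Σ λ_i = 26 + 16 + 6 = 48.

Step 2 — fraction explained by component i = λ_i / Σ λ:
  PC1: 26/48 = 0.5417
  PC2: 16/48 = 0.3333
  PC3: 6/48 = 0.125

Step 3 — cumulative fraction after k components = (λ_1 + ... + λ_k) / Σ λ:
  k = 1: 26/48 = 0.5417
  k = 2: (26 + 16)/48 = 42/48 = 0.875
  k = 3: (26 + 16 + 6)/48 = 48/48 = 1

Summary (fraction, with percent):

explained: PC1 0.5417 (54.17%), PC2 0.3333 (33.33%), PC3 0.125 (12.5%);  cumulative: 0.5417, 0.875, 1


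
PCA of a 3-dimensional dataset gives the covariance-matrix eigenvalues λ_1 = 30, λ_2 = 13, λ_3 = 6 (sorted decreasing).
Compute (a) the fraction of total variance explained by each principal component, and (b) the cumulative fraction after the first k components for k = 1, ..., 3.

Step 1 — total variance = trace(Sigma) = Σ λ_i = 30 + 13 + 6 = 49.

Step 2 — fraction explained by component i = λ_i / Σ λ:
  PC1: 30/49 = 0.6122
  PC2: 13/49 = 0.2653
  PC3: 6/49 = 0.1224

Step 3 — cumulative fraction after k components = (λ_1 + ... + λ_k) / Σ λ:
  k = 1: 30/49 = 0.6122
  k = 2: (30 + 13)/49 = 43/49 = 0.8776
  k = 3: (30 + 13 + 6)/49 = 49/49 = 1

Summary (fraction, with percent):

explained: PC1 0.6122 (61.22%), PC2 0.2653 (26.53%), PC3 0.1224 (12.24%);  cumulative: 0.6122, 0.8776, 1


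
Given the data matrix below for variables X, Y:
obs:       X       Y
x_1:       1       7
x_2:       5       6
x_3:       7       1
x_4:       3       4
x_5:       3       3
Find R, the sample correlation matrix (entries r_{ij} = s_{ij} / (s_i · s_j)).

Step 1 — column means:
  mean(X) = (1 + 5 + 7 + 3 + 3) / 5 = 19/5 = 3.8
  mean(Y) = (7 + 6 + 1 + 4 + 3) / 5 = 21/5 = 4.2

Step 2 — sample variances and covariances s[i,j] = (1/(n-1)) · Σ_k (x_{k,i} - mean_i) · (x_{k,j} - mean_j), with n-1 = 4:
  s[X,X] = ((-2.8)·(-2.8) + (1.2)·(1.2) + (3.2)·(3.2) + (-0.8)·(-0.8) + (-0.8)·(-0.8)) / 4 = 20.8/4 = 5.2
  s[X,Y] = ((-2.8)·(2.8) + (1.2)·(1.8) + (3.2)·(-3.2) + (-0.8)·(-0.2) + (-0.8)·(-1.2)) / 4 = -14.8/4 = -3.7
  s[Y,Y] = ((2.8)·(2.8) + (1.8)·(1.8) + (-3.2)·(-3.2) + (-0.2)·(-0.2) + (-1.2)·(-1.2)) / 4 = 22.8/4 = 5.7
  Sample standard deviations s_i = √(s[i,i]):
  s(X) = √(5.2) = 2.2804
  s(Y) = √(5.7) = 2.3875

Step 3 — r_{ij} = s_{ij} / (s_i · s_j):
  r[X,X] = 1 (diagonal).
  r[X,Y] = -3.7 / (2.2804 · 2.3875) = -3.7 / 5.4443 = -0.6796
  r[Y,Y] = 1 (diagonal).

R is symmetric with unit diagonal. Assembling:

R = [[1, -0.6796],
 [-0.6796, 1]]


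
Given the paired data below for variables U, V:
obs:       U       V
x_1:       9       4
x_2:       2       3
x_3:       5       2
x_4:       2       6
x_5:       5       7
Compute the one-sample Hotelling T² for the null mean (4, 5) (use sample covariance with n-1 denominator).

Step 1 — sample mean vector:
  mean(U) = (9 + 2 + 5 + 2 + 5) / 5 = 23/5 = 4.6
  mean(V) = (4 + 3 + 2 + 6 + 7) / 5 = 22/5 = 4.4
  x̄ = (4.6, 4.4),  deviation x̄ - mu_0 = (4.6, 4.4) - (4, 5) = (0.6, -0.6).

Step 2 — sample covariance matrix, S[i,j] = (1/(n-1)) · Σ_k (x_{k,i} - mean_i) · (x_{k,j} - mean_j), divisor n-1 = 4:
  S[U,U] = ((4.4)·(4.4) + (-2.6)·(-2.6) + (0.4)·(0.4) + (-2.6)·(-2.6) + (0.4)·(0.4)) / 4 = 33.2/4 = 8.3
  S[U,V] = ((4.4)·(-0.4) + (-2.6)·(-1.4) + (0.4)·(-2.4) + (-2.6)·(1.6) + (0.4)·(2.6)) / 4 = -2.2/4 = -0.55
  S[V,V] = ((-0.4)·(-0.4) + (-1.4)·(-1.4) + (-2.4)·(-2.4) + (1.6)·(1.6) + (2.6)·(2.6)) / 4 = 17.2/4 = 4.3
  S = [[8.3, -0.55],
 [-0.55, 4.3]].

Step 3 — invert S. det(S) = 8.3·4.3 - (-0.55)² = 35.3875.
  S^{-1} = (1/det) · [[d, -b], [-b, a]] = [[0.1215, 0.0155],
 [0.0155, 0.2345]].

Step 4 — quadratic form (x̄ - mu_0)^T · S^{-1} · (x̄ - mu_0):
  S^{-1} · (x̄ - mu_0) = (0.0636, -0.1314),
  (x̄ - mu_0)^T · [...] = (0.6)·(0.0636) + (-0.6)·(-0.1314) = 0.117.

Step 5 — scale by n: T² = 5 · 0.117 = 0.585.

T² ≈ 0.585


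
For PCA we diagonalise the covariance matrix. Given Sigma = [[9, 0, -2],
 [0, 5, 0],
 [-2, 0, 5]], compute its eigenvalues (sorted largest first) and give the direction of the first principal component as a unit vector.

Step 1 — characteristic polynomial p(λ) = det(λI - Sigma) = λ³ - tr·λ² + c_1·λ - det, where tr = trace, c_1 = sum of the principal 2×2 minors, det = det(Sigma):
  tr = 9 + 5 + 5 = 19,
  c_1 = (9·5 - (0)²) + (9·5 - (-2)²) + (5·5 - (0)²) = 45 + 41 + 25 = 111,
  det = 9·(5·5 - (0)²) - (0)·((0)·5 - (0)·(-2)) + (-2)·((0)·(0) - 5·(-2)) = 9·(25) - (0)·(0) + (-2)·(10) = 205.
  So p(λ) = λ³ - 19λ² + 111λ - 205.
Step 2 — look for an integer root (rational root theorem: any rational root is an integer divisor of 205). Testing λ = 5:
  p(5) = 125 - 475 + 555 - 205 = 0  ✓
  Dividing out (λ - 5): p(λ) = (λ - 5)(λ² - 14λ + 41).
Step 3 — remaining eigenvalues from the quadratic λ² - 14λ + 41 = 0:
  Δ = 14² - 4·41 = 196 - 164 = 32,  λ = (14 ± √32)/2 = (14 ± 5.6569)/2 ≈ 9.8284 or 4.1716.
  Sorted: λ_1 = 9.8284,  λ_2 = 5,  λ_3 = 4.1716  (check: sum = 19 = tr ✓).

Step 4 — unit eigenvector for λ_1 ≈ 9.8284: v spans the null space of (Sigma - λ_1 I), whose rows are
  r_1 = (-0.8284, 0, -2),  r_2 = (0, -4.8284, 0),  r_3 = (-2, 0, -4.8284).
  v is orthogonal to every row, so take v ∝ r_1 × r_2 = ((0)·(0) - (-2)·(-4.8284), (-2)·(0) - (-0.8284)·(0), (-0.8284)·(-4.8284) - (0)·(0)) ≈ (-9.6569, 0, 4).
  Rescale (multiply by -1 so the first nonzero entry is positive): u = (9.6569, 0, -4).
  ||u|| = √((9.6569)² + (0)² + (-4)²) = √(109.2548) ≈ 10.4525,  v_1 = u/||u|| ≈ (0.9239, 0, -0.3827) (||v_1|| = 1).

λ_1 = 9.8284,  λ_2 = 5,  λ_3 = 4.1716;  v_1 ≈ (0.9239, 0, -0.3827)


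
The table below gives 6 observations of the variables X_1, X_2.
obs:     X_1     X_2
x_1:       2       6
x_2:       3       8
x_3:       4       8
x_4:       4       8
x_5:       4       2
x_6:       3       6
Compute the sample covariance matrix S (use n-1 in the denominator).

Step 1 — column means:
  mean(X_1) = (2 + 3 + 4 + 4 + 4 + 3) / 6 = 20/6 = 3.3333
  mean(X_2) = (6 + 8 + 8 + 8 + 2 + 6) / 6 = 38/6 = 6.3333

Step 2 — sample covariance S[i,j] = (1/(n-1)) · Σ_k (x_{k,i} - mean_i) · (x_{k,j} - mean_j), with n-1 = 5.
  S[X_1,X_1] = ((-1.3333)·(-1.3333) + (-0.3333)·(-0.3333) + (0.6667)·(0.6667) + (0.6667)·(0.6667) + (0.6667)·(0.6667) + (-0.3333)·(-0.3333)) / 5 = 3.3333/5 = 0.6667
  S[X_1,X_2] = ((-1.3333)·(-0.3333) + (-0.3333)·(1.6667) + (0.6667)·(1.6667) + (0.6667)·(1.6667) + (0.6667)·(-4.3333) + (-0.3333)·(-0.3333)) / 5 = -0.6667/5 = -0.1333
  S[X_2,X_2] = ((-0.3333)·(-0.3333) + (1.6667)·(1.6667) + (1.6667)·(1.6667) + (1.6667)·(1.6667) + (-4.3333)·(-4.3333) + (-0.3333)·(-0.3333)) / 5 = 27.3333/5 = 5.4667

S is symmetric (S[j,i] = S[i,j]). Assembling:

S = [[0.6667, -0.1333],
 [-0.1333, 5.4667]]


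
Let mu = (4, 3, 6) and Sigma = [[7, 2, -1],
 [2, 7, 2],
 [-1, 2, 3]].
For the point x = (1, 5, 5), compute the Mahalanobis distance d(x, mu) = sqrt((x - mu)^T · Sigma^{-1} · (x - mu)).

Step 1 — centre the observation: (x - mu) = (-3, 2, -1).

Step 2 — invert Sigma (cofactor / det for 3×3, or solve directly):
  Sigma^{-1} = [[0.1848, -0.087, 0.1196],
 [-0.087, 0.2174, -0.1739],
 [0.1196, -0.1739, 0.4891]].

Step 3 — form the quadratic (x - mu)^T · Sigma^{-1} · (x - mu):
  Sigma^{-1} · (x - mu) = (-0.8478, 0.8696, -1.1957).
  (x - mu)^T · [Sigma^{-1} · (x - mu)] = (-3)·(-0.8478) + (2)·(0.8696) + (-1)·(-1.1957) = 5.4783.

Step 4 — take square root: d = √(5.4783) ≈ 2.3406.

d(x, mu) = √(5.4783) ≈ 2.3406


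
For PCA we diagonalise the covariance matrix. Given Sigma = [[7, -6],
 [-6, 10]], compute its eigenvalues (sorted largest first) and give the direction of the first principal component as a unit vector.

Step 1 — characteristic polynomial of 2×2 Sigma:
  det(Sigma - λI) = λ² - trace · λ + det = 0.
  trace = 7 + 10 = 17, det = 7·10 - (-6)² = 34.
Step 2 — discriminant:
  Δ = trace² - 4·det = 289 - 136 = 153.
Step 3 — eigenvalues:
  λ = (trace ± √Δ)/2 = (17 ± 12.3693)/2,
  λ_1 = 14.6847,  λ_2 = 2.3153.

Step 4 — unit eigenvector for λ_1: solve (Sigma - λ_1 I)v = 0. First row:
  (7 - 14.6847)·v_x + (-6)·v_y = 0, i.e. (-7.6847)·v_x + (-6)·v_y = 0,
  so v ∝ (b, λ_1 - a) = (-6, 7.6847); multiply by -1 so the first entry is positive: u = (6, -7.6847).
  ||u|| = √((6)² + (-7.6847)²) = √(95.054) ≈ 9.7496,
  v_1 = u/||u|| ≈ (0.6154, -0.7882) (||v_1|| = 1).

λ_1 = 14.6847,  λ_2 = 2.3153;  v_1 ≈ (0.6154, -0.7882)


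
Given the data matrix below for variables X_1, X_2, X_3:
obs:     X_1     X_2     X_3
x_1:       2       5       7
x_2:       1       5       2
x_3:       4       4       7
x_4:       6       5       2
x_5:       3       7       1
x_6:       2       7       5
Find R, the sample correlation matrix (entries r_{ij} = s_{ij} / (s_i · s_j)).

Step 1 — column means:
  mean(X_1) = (2 + 1 + 4 + 6 + 3 + 2) / 6 = 18/6 = 3
  mean(X_2) = (5 + 5 + 4 + 5 + 7 + 7) / 6 = 33/6 = 5.5
  mean(X_3) = (7 + 2 + 7 + 2 + 1 + 5) / 6 = 24/6 = 4

Step 2 — sample variances and covariances s[i,j] = (1/(n-1)) · Σ_k (x_{k,i} - mean_i) · (x_{k,j} - mean_j), with n-1 = 5:
  s[X_1,X_1] = ((-1)·(-1) + (-2)·(-2) + (1)·(1) + (3)·(3) + (0)·(0) + (-1)·(-1)) / 5 = 16/5 = 3.2
  s[X_1,X_2] = ((-1)·(-0.5) + (-2)·(-0.5) + (1)·(-1.5) + (3)·(-0.5) + (0)·(1.5) + (-1)·(1.5)) / 5 = -3/5 = -0.6
  s[X_1,X_3] = ((-1)·(3) + (-2)·(-2) + (1)·(3) + (3)·(-2) + (0)·(-3) + (-1)·(1)) / 5 = -3/5 = -0.6
  s[X_2,X_2] = ((-0.5)·(-0.5) + (-0.5)·(-0.5) + (-1.5)·(-1.5) + (-0.5)·(-0.5) + (1.5)·(1.5) + (1.5)·(1.5)) / 5 = 7.5/5 = 1.5
  s[X_2,X_3] = ((-0.5)·(3) + (-0.5)·(-2) + (-1.5)·(3) + (-0.5)·(-2) + (1.5)·(-3) + (1.5)·(1)) / 5 = -7/5 = -1.4
  s[X_3,X_3] = ((3)·(3) + (-2)·(-2) + (3)·(3) + (-2)·(-2) + (-3)·(-3) + (1)·(1)) / 5 = 36/5 = 7.2
  Sample standard deviations s_i = √(s[i,i]):
  s(X_1) = √(3.2) = 1.7889
  s(X_2) = √(1.5) = 1.2247
  s(X_3) = √(7.2) = 2.6833

Step 3 — r_{ij} = s_{ij} / (s_i · s_j):
  r[X_1,X_1] = 1 (diagonal).
  r[X_1,X_2] = -0.6 / (1.7889 · 1.2247) = -0.6 / 2.1909 = -0.2739
  r[X_1,X_3] = -0.6 / (1.7889 · 2.6833) = -0.6 / 4.8 = -0.125
  r[X_2,X_2] = 1 (diagonal).
  r[X_2,X_3] = -1.4 / (1.2247 · 2.6833) = -1.4 / 3.2863 = -0.426
  r[X_3,X_3] = 1 (diagonal).

R is symmetric with unit diagonal. Assembling:

R = [[1, -0.2739, -0.125],
 [-0.2739, 1, -0.426],
 [-0.125, -0.426, 1]]


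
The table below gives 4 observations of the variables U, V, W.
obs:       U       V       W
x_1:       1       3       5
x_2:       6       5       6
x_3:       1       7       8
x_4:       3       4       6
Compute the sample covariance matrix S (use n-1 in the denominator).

Step 1 — column means:
  mean(U) = (1 + 6 + 1 + 3) / 4 = 11/4 = 2.75
  mean(V) = (3 + 5 + 7 + 4) / 4 = 19/4 = 4.75
  mean(W) = (5 + 6 + 8 + 6) / 4 = 25/4 = 6.25

Step 2 — sample covariance S[i,j] = (1/(n-1)) · Σ_k (x_{k,i} - mean_i) · (x_{k,j} - mean_j), with n-1 = 3.
  S[U,U] = ((-1.75)·(-1.75) + (3.25)·(3.25) + (-1.75)·(-1.75) + (0.25)·(0.25)) / 3 = 16.75/3 = 5.5833
  S[U,V] = ((-1.75)·(-1.75) + (3.25)·(0.25) + (-1.75)·(2.25) + (0.25)·(-0.75)) / 3 = -0.25/3 = -0.0833
  S[U,W] = ((-1.75)·(-1.25) + (3.25)·(-0.25) + (-1.75)·(1.75) + (0.25)·(-0.25)) / 3 = -1.75/3 = -0.5833
  S[V,V] = ((-1.75)·(-1.75) + (0.25)·(0.25) + (2.25)·(2.25) + (-0.75)·(-0.75)) / 3 = 8.75/3 = 2.9167
  S[V,W] = ((-1.75)·(-1.25) + (0.25)·(-0.25) + (2.25)·(1.75) + (-0.75)·(-0.25)) / 3 = 6.25/3 = 2.0833
  S[W,W] = ((-1.25)·(-1.25) + (-0.25)·(-0.25) + (1.75)·(1.75) + (-0.25)·(-0.25)) / 3 = 4.75/3 = 1.5833

S is symmetric (S[j,i] = S[i,j]). Assembling:

S = [[5.5833, -0.0833, -0.5833],
 [-0.0833, 2.9167, 2.0833],
 [-0.5833, 2.0833, 1.5833]]


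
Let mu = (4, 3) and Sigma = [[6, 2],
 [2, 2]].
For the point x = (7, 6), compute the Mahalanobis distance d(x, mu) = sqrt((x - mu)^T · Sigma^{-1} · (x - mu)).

Step 1 — centre the observation: (x - mu) = (3, 3).

Step 2 — invert Sigma. det(Sigma) = 6·2 - (2)² = 8.
  Sigma^{-1} = (1/det) · [[d, -b], [-b, a]] = [[0.25, -0.25],
 [-0.25, 0.75]].

Step 3 — form the quadratic (x - mu)^T · Sigma^{-1} · (x - mu):
  Sigma^{-1} · (x - mu) = (0, 1.5).
  (x - mu)^T · [Sigma^{-1} · (x - mu)] = (3)·(0) + (3)·(1.5) = 4.5.

Step 4 — take square root: d = √(4.5) ≈ 2.1213.

d(x, mu) = √(4.5) ≈ 2.1213


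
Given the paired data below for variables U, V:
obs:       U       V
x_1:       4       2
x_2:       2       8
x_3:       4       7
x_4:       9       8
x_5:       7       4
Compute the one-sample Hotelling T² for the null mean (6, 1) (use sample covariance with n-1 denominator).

Step 1 — sample mean vector:
  mean(U) = (4 + 2 + 4 + 9 + 7) / 5 = 26/5 = 5.2
  mean(V) = (2 + 8 + 7 + 8 + 4) / 5 = 29/5 = 5.8
  x̄ = (5.2, 5.8),  deviation x̄ - mu_0 = (5.2, 5.8) - (6, 1) = (-0.8, 4.8).

Step 2 — sample covariance matrix, S[i,j] = (1/(n-1)) · Σ_k (x_{k,i} - mean_i) · (x_{k,j} - mean_j), divisor n-1 = 4:
  S[U,U] = ((-1.2)·(-1.2) + (-3.2)·(-3.2) + (-1.2)·(-1.2) + (3.8)·(3.8) + (1.8)·(1.8)) / 4 = 30.8/4 = 7.7
  S[U,V] = ((-1.2)·(-3.8) + (-3.2)·(2.2) + (-1.2)·(1.2) + (3.8)·(2.2) + (1.8)·(-1.8)) / 4 = 1.2/4 = 0.3
  S[V,V] = ((-3.8)·(-3.8) + (2.2)·(2.2) + (1.2)·(1.2) + (2.2)·(2.2) + (-1.8)·(-1.8)) / 4 = 28.8/4 = 7.2
  S = [[7.7, 0.3],
 [0.3, 7.2]].

Step 3 — invert S. det(S) = 7.7·7.2 - (0.3)² = 55.35.
  S^{-1} = (1/det) · [[d, -b], [-b, a]] = [[0.1301, -0.0054],
 [-0.0054, 0.1391]].

Step 4 — quadratic form (x̄ - mu_0)^T · S^{-1} · (x̄ - mu_0):
  S^{-1} · (x̄ - mu_0) = (-0.1301, 0.6721),
  (x̄ - mu_0)^T · [...] = (-0.8)·(-0.1301) + (4.8)·(0.6721) = 3.3301.

Step 5 — scale by n: T² = 5 · 3.3301 = 16.6504.

T² ≈ 16.6504


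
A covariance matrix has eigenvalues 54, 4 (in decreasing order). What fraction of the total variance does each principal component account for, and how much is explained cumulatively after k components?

Step 1 — total variance = trace(Sigma) = Σ λ_i = 54 + 4 = 58.

Step 2 — fraction explained by component i = λ_i / Σ λ:
  PC1: 54/58 = 0.931
  PC2: 4/58 = 0.069

Step 3 — cumulative fraction after k components = (λ_1 + ... + λ_k) / Σ λ:
  k = 1: 54/58 = 0.931
  k = 2: (54 + 4)/58 = 58/58 = 1

Summary (fraction, with percent):

explained: PC1 0.931 (93.1%), PC2 0.069 (6.9%);  cumulative: 0.931, 1


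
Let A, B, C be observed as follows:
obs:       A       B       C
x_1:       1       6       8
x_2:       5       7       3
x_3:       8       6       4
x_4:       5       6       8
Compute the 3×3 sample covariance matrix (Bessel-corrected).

Step 1 — column means:
  mean(A) = (1 + 5 + 8 + 5) / 4 = 19/4 = 4.75
  mean(B) = (6 + 7 + 6 + 6) / 4 = 25/4 = 6.25
  mean(C) = (8 + 3 + 4 + 8) / 4 = 23/4 = 5.75

Step 2 — sample covariance S[i,j] = (1/(n-1)) · Σ_k (x_{k,i} - mean_i) · (x_{k,j} - mean_j), with n-1 = 3.
  S[A,A] = ((-3.75)·(-3.75) + (0.25)·(0.25) + (3.25)·(3.25) + (0.25)·(0.25)) / 3 = 24.75/3 = 8.25
  S[A,B] = ((-3.75)·(-0.25) + (0.25)·(0.75) + (3.25)·(-0.25) + (0.25)·(-0.25)) / 3 = 0.25/3 = 0.0833
  S[A,C] = ((-3.75)·(2.25) + (0.25)·(-2.75) + (3.25)·(-1.75) + (0.25)·(2.25)) / 3 = -14.25/3 = -4.75
  S[B,B] = ((-0.25)·(-0.25) + (0.75)·(0.75) + (-0.25)·(-0.25) + (-0.25)·(-0.25)) / 3 = 0.75/3 = 0.25
  S[B,C] = ((-0.25)·(2.25) + (0.75)·(-2.75) + (-0.25)·(-1.75) + (-0.25)·(2.25)) / 3 = -2.75/3 = -0.9167
  S[C,C] = ((2.25)·(2.25) + (-2.75)·(-2.75) + (-1.75)·(-1.75) + (2.25)·(2.25)) / 3 = 20.75/3 = 6.9167

S is symmetric (S[j,i] = S[i,j]). Assembling:

S = [[8.25, 0.0833, -4.75],
 [0.0833, 0.25, -0.9167],
 [-4.75, -0.9167, 6.9167]]


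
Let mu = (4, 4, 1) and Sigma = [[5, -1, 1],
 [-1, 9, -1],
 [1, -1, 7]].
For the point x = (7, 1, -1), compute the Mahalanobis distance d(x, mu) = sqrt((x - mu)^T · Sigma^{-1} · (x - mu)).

Step 1 — centre the observation: (x - mu) = (3, -3, -2).

Step 2 — invert Sigma (cofactor / det for 3×3, or solve directly):
  Sigma^{-1} = [[0.2095, 0.0203, -0.027],
 [0.0203, 0.1149, 0.0135],
 [-0.027, 0.0135, 0.1486]].

Step 3 — form the quadratic (x - mu)^T · Sigma^{-1} · (x - mu):
  Sigma^{-1} · (x - mu) = (0.6216, -0.3108, -0.4189).
  (x - mu)^T · [Sigma^{-1} · (x - mu)] = (3)·(0.6216) + (-3)·(-0.3108) + (-2)·(-0.4189) = 3.6351.

Step 4 — take square root: d = √(3.6351) ≈ 1.9066.

d(x, mu) = √(3.6351) ≈ 1.9066


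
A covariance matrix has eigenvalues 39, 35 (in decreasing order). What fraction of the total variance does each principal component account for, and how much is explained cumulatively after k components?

Step 1 — total variance = trace(Sigma) = Σ λ_i = 39 + 35 = 74.

Step 2 — fraction explained by component i = λ_i / Σ λ:
  PC1: 39/74 = 0.527
  PC2: 35/74 = 0.473

Step 3 — cumulative fraction after k components = (λ_1 + ... + λ_k) / Σ λ:
  k = 1: 39/74 = 0.527
  k = 2: (39 + 35)/74 = 74/74 = 1

Summary (fraction, with percent):

explained: PC1 0.527 (52.7%), PC2 0.473 (47.3%);  cumulative: 0.527, 1


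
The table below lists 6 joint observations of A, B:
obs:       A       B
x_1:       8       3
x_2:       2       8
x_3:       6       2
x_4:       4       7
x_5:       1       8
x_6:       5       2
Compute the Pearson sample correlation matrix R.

Step 1 — column means:
  mean(A) = (8 + 2 + 6 + 4 + 1 + 5) / 6 = 26/6 = 4.3333
  mean(B) = (3 + 8 + 2 + 7 + 8 + 2) / 6 = 30/6 = 5

Step 2 — sample variances and covariances s[i,j] = (1/(n-1)) · Σ_k (x_{k,i} - mean_i) · (x_{k,j} - mean_j), with n-1 = 5:
  s[A,A] = ((3.6667)·(3.6667) + (-2.3333)·(-2.3333) + (1.6667)·(1.6667) + (-0.3333)·(-0.3333) + (-3.3333)·(-3.3333) + (0.6667)·(0.6667)) / 5 = 33.3333/5 = 6.6667
  s[A,B] = ((3.6667)·(-2) + (-2.3333)·(3) + (1.6667)·(-3) + (-0.3333)·(2) + (-3.3333)·(3) + (0.6667)·(-3)) / 5 = -32/5 = -6.4
  s[B,B] = ((-2)·(-2) + (3)·(3) + (-3)·(-3) + (2)·(2) + (3)·(3) + (-3)·(-3)) / 5 = 44/5 = 8.8
  Sample standard deviations s_i = √(s[i,i]):
  s(A) = √(6.6667) = 2.582
  s(B) = √(8.8) = 2.9665

Step 3 — r_{ij} = s_{ij} / (s_i · s_j):
  r[A,A] = 1 (diagonal).
  r[A,B] = -6.4 / (2.582 · 2.9665) = -6.4 / 7.6594 = -0.8356
  r[B,B] = 1 (diagonal).

R is symmetric with unit diagonal. Assembling:

R = [[1, -0.8356],
 [-0.8356, 1]]


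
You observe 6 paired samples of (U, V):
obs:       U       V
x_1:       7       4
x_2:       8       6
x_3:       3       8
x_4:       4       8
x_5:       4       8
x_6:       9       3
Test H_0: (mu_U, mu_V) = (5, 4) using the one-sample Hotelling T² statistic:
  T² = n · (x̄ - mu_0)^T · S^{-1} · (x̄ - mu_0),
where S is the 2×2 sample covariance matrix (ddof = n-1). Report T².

Step 1 — sample mean vector:
  mean(U) = (7 + 8 + 3 + 4 + 4 + 9) / 6 = 35/6 = 5.8333
  mean(V) = (4 + 6 + 8 + 8 + 8 + 3) / 6 = 37/6 = 6.1667
  x̄ = (5.8333, 6.1667),  deviation x̄ - mu_0 = (5.8333, 6.1667) - (5, 4) = (0.8333, 2.1667).

Step 2 — sample covariance matrix, S[i,j] = (1/(n-1)) · Σ_k (x_{k,i} - mean_i) · (x_{k,j} - mean_j), divisor n-1 = 5:
  S[U,U] = ((1.1667)·(1.1667) + (2.1667)·(2.1667) + (-2.8333)·(-2.8333) + (-1.8333)·(-1.8333) + (-1.8333)·(-1.8333) + (3.1667)·(3.1667)) / 5 = 30.8333/5 = 6.1667
  S[U,V] = ((1.1667)·(-2.1667) + (2.1667)·(-0.1667) + (-2.8333)·(1.8333) + (-1.8333)·(1.8333) + (-1.8333)·(1.8333) + (3.1667)·(-3.1667)) / 5 = -24.8333/5 = -4.9667
  S[V,V] = ((-2.1667)·(-2.1667) + (-0.1667)·(-0.1667) + (1.8333)·(1.8333) + (1.8333)·(1.8333) + (1.8333)·(1.8333) + (-3.1667)·(-3.1667)) / 5 = 24.8333/5 = 4.9667
  S = [[6.1667, -4.9667],
 [-4.9667, 4.9667]].

Step 3 — invert S. det(S) = 6.1667·4.9667 - (-4.9667)² = 5.96.
  S^{-1} = (1/det) · [[d, -b], [-b, a]] = [[0.8333, 0.8333],
 [0.8333, 1.0347]].

Step 4 — quadratic form (x̄ - mu_0)^T · S^{-1} · (x̄ - mu_0):
  S^{-1} · (x̄ - mu_0) = (2.5, 2.9362),
  (x̄ - mu_0)^T · [...] = (0.8333)·(2.5) + (2.1667)·(2.9362) = 8.4452.

Step 5 — scale by n: T² = 6 · 8.4452 = 50.6711.

T² ≈ 50.6711


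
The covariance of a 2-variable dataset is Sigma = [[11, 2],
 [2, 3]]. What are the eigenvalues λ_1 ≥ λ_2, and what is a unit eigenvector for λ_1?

Step 1 — characteristic polynomial of 2×2 Sigma:
  det(Sigma - λI) = λ² - trace · λ + det = 0.
  trace = 11 + 3 = 14, det = 11·3 - (2)² = 29.
Step 2 — discriminant:
  Δ = trace² - 4·det = 196 - 116 = 80.
Step 3 — eigenvalues:
  λ = (trace ± √Δ)/2 = (14 ± 8.9443)/2,
  λ_1 = 11.4721,  λ_2 = 2.5279.

Step 4 — unit eigenvector for λ_1: solve (Sigma - λ_1 I)v = 0. First row:
  (11 - 11.4721)·v_x + (2)·v_y = 0, i.e. (-0.4721)·v_x + (2)·v_y = 0,
  so v ∝ (b, λ_1 - a) = (2, 0.4721) = u.
  ||u|| = √((2)² + (0.4721)²) = √(4.2229) ≈ 2.055,
  v_1 = u/||u|| ≈ (0.9732, 0.2298) (||v_1|| = 1).

λ_1 = 11.4721,  λ_2 = 2.5279;  v_1 ≈ (0.9732, 0.2298)


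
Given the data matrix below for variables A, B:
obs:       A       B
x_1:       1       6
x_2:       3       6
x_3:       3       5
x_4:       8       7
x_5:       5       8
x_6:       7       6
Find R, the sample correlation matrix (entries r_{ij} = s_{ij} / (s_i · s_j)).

Step 1 — column means:
  mean(A) = (1 + 3 + 3 + 8 + 5 + 7) / 6 = 27/6 = 4.5
  mean(B) = (6 + 6 + 5 + 7 + 8 + 6) / 6 = 38/6 = 6.3333

Step 2 — sample variances and covariances s[i,j] = (1/(n-1)) · Σ_k (x_{k,i} - mean_i) · (x_{k,j} - mean_j), with n-1 = 5:
  s[A,A] = ((-3.5)·(-3.5) + (-1.5)·(-1.5) + (-1.5)·(-1.5) + (3.5)·(3.5) + (0.5)·(0.5) + (2.5)·(2.5)) / 5 = 35.5/5 = 7.1
  s[A,B] = ((-3.5)·(-0.3333) + (-1.5)·(-0.3333) + (-1.5)·(-1.3333) + (3.5)·(0.6667) + (0.5)·(1.6667) + (2.5)·(-0.3333)) / 5 = 6/5 = 1.2
  s[B,B] = ((-0.3333)·(-0.3333) + (-0.3333)·(-0.3333) + (-1.3333)·(-1.3333) + (0.6667)·(0.6667) + (1.6667)·(1.6667) + (-0.3333)·(-0.3333)) / 5 = 5.3333/5 = 1.0667
  Sample standard deviations s_i = √(s[i,i]):
  s(A) = √(7.1) = 2.6646
  s(B) = √(1.0667) = 1.0328

Step 3 — r_{ij} = s_{ij} / (s_i · s_j):
  r[A,A] = 1 (diagonal).
  r[A,B] = 1.2 / (2.6646 · 1.0328) = 1.2 / 2.752 = 0.4361
  r[B,B] = 1 (diagonal).

R is symmetric with unit diagonal. Assembling:

R = [[1, 0.4361],
 [0.4361, 1]]


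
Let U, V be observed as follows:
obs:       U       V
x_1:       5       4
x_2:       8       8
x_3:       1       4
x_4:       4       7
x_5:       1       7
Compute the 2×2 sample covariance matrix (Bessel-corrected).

Step 1 — column means:
  mean(U) = (5 + 8 + 1 + 4 + 1) / 5 = 19/5 = 3.8
  mean(V) = (4 + 8 + 4 + 7 + 7) / 5 = 30/5 = 6

Step 2 — sample covariance S[i,j] = (1/(n-1)) · Σ_k (x_{k,i} - mean_i) · (x_{k,j} - mean_j), with n-1 = 4.
  S[U,U] = ((1.2)·(1.2) + (4.2)·(4.2) + (-2.8)·(-2.8) + (0.2)·(0.2) + (-2.8)·(-2.8)) / 4 = 34.8/4 = 8.7
  S[U,V] = ((1.2)·(-2) + (4.2)·(2) + (-2.8)·(-2) + (0.2)·(1) + (-2.8)·(1)) / 4 = 9/4 = 2.25
  S[V,V] = ((-2)·(-2) + (2)·(2) + (-2)·(-2) + (1)·(1) + (1)·(1)) / 4 = 14/4 = 3.5

S is symmetric (S[j,i] = S[i,j]). Assembling:

S = [[8.7, 2.25],
 [2.25, 3.5]]


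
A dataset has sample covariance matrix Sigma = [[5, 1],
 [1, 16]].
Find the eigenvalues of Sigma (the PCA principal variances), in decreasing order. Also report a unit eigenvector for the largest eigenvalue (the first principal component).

Step 1 — characteristic polynomial of 2×2 Sigma:
  det(Sigma - λI) = λ² - trace · λ + det = 0.
  trace = 5 + 16 = 21, det = 5·16 - (1)² = 79.
Step 2 — discriminant:
  Δ = trace² - 4·det = 441 - 316 = 125.
Step 3 — eigenvalues:
  λ = (trace ± √Δ)/2 = (21 ± 11.1803)/2,
  λ_1 = 16.0902,  λ_2 = 4.9098.

Step 4 — unit eigenvector for λ_1: solve (Sigma - λ_1 I)v = 0. First row:
  (5 - 16.0902)·v_x + (1)·v_y = 0, i.e. (-11.0902)·v_x + (1)·v_y = 0,
  so v ∝ (b, λ_1 - a) = (1, 11.0902) = u.
  ||u|| = √((1)² + (11.0902)²) = √(123.9919) ≈ 11.1352,
  v_1 = u/||u|| ≈ (0.0898, 0.996) (||v_1|| = 1).

λ_1 = 16.0902,  λ_2 = 4.9098;  v_1 ≈ (0.0898, 0.996)


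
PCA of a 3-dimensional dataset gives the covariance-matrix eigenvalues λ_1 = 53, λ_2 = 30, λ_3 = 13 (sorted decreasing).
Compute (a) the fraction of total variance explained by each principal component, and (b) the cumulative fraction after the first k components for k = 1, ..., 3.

Step 1 — total variance = trace(Sigma) = Σ λ_i = 53 + 30 + 13 = 96.

Step 2 — fraction explained by component i = λ_i / Σ λ:
  PC1: 53/96 = 0.5521
  PC2: 30/96 = 0.3125
  PC3: 13/96 = 0.1354

Step 3 — cumulative fraction after k components = (λ_1 + ... + λ_k) / Σ λ:
  k = 1: 53/96 = 0.5521
  k = 2: (53 + 30)/96 = 83/96 = 0.8646
  k = 3: (53 + 30 + 13)/96 = 96/96 = 1

Summary (fraction, with percent):

explained: PC1 0.5521 (55.21%), PC2 0.3125 (31.25%), PC3 0.1354 (13.54%);  cumulative: 0.5521, 0.8646, 1


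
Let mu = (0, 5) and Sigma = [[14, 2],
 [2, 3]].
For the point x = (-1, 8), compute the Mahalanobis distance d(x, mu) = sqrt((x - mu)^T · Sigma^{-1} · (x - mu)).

Step 1 — centre the observation: (x - mu) = (-1, 3).

Step 2 — invert Sigma. det(Sigma) = 14·3 - (2)² = 38.
  Sigma^{-1} = (1/det) · [[d, -b], [-b, a]] = [[0.0789, -0.0526],
 [-0.0526, 0.3684]].

Step 3 — form the quadratic (x - mu)^T · Sigma^{-1} · (x - mu):
  Sigma^{-1} · (x - mu) = (-0.2368, 1.1579).
  (x - mu)^T · [Sigma^{-1} · (x - mu)] = (-1)·(-0.2368) + (3)·(1.1579) = 3.7105.

Step 4 — take square root: d = √(3.7105) ≈ 1.9263.

d(x, mu) = √(3.7105) ≈ 1.9263


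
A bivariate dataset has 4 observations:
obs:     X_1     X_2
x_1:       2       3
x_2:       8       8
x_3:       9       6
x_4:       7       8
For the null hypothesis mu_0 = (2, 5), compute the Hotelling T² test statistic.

Step 1 — sample mean vector:
  mean(X_1) = (2 + 8 + 9 + 7) / 4 = 26/4 = 6.5
  mean(X_2) = (3 + 8 + 6 + 8) / 4 = 25/4 = 6.25
  x̄ = (6.5, 6.25),  deviation x̄ - mu_0 = (6.5, 6.25) - (2, 5) = (4.5, 1.25).

Step 2 — sample covariance matrix, S[i,j] = (1/(n-1)) · Σ_k (x_{k,i} - mean_i) · (x_{k,j} - mean_j), divisor n-1 = 3:
  S[X_1,X_1] = ((-4.5)·(-4.5) + (1.5)·(1.5) + (2.5)·(2.5) + (0.5)·(0.5)) / 3 = 29/3 = 9.6667
  S[X_1,X_2] = ((-4.5)·(-3.25) + (1.5)·(1.75) + (2.5)·(-0.25) + (0.5)·(1.75)) / 3 = 17.5/3 = 5.8333
  S[X_2,X_2] = ((-3.25)·(-3.25) + (1.75)·(1.75) + (-0.25)·(-0.25) + (1.75)·(1.75)) / 3 = 16.75/3 = 5.5833
  S = [[9.6667, 5.8333],
 [5.8333, 5.5833]].

Step 3 — invert S. det(S) = 9.6667·5.5833 - (5.8333)² = 19.9444.
  S^{-1} = (1/det) · [[d, -b], [-b, a]] = [[0.2799, -0.2925],
 [-0.2925, 0.4847]].

Step 4 — quadratic form (x̄ - mu_0)^T · S^{-1} · (x̄ - mu_0):
  S^{-1} · (x̄ - mu_0) = (0.8942, -0.7103),
  (x̄ - mu_0)^T · [...] = (4.5)·(0.8942) + (1.25)·(-0.7103) = 3.1358.

Step 5 — scale by n: T² = 4 · 3.1358 = 12.5432.

T² ≈ 12.5432


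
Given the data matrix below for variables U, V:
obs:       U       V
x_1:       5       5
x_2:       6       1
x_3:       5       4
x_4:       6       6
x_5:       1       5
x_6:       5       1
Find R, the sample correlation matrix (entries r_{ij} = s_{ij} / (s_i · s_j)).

Step 1 — column means:
  mean(U) = (5 + 6 + 5 + 6 + 1 + 5) / 6 = 28/6 = 4.6667
  mean(V) = (5 + 1 + 4 + 6 + 5 + 1) / 6 = 22/6 = 3.6667

Step 2 — sample variances and covariances s[i,j] = (1/(n-1)) · Σ_k (x_{k,i} - mean_i) · (x_{k,j} - mean_j), with n-1 = 5:
  s[U,U] = ((0.3333)·(0.3333) + (1.3333)·(1.3333) + (0.3333)·(0.3333) + (1.3333)·(1.3333) + (-3.6667)·(-3.6667) + (0.3333)·(0.3333)) / 5 = 17.3333/5 = 3.4667
  s[U,V] = ((0.3333)·(1.3333) + (1.3333)·(-2.6667) + (0.3333)·(0.3333) + (1.3333)·(2.3333) + (-3.6667)·(1.3333) + (0.3333)·(-2.6667)) / 5 = -5.6667/5 = -1.1333
  s[V,V] = ((1.3333)·(1.3333) + (-2.6667)·(-2.6667) + (0.3333)·(0.3333) + (2.3333)·(2.3333) + (1.3333)·(1.3333) + (-2.6667)·(-2.6667)) / 5 = 23.3333/5 = 4.6667
  Sample standard deviations s_i = √(s[i,i]):
  s(U) = √(3.4667) = 1.8619
  s(V) = √(4.6667) = 2.1602

Step 3 — r_{ij} = s_{ij} / (s_i · s_j):
  r[U,U] = 1 (diagonal).
  r[U,V] = -1.1333 / (1.8619 · 2.1602) = -1.1333 / 4.0222 = -0.2818
  r[V,V] = 1 (diagonal).

R is symmetric with unit diagonal. Assembling:

R = [[1, -0.2818],
 [-0.2818, 1]]


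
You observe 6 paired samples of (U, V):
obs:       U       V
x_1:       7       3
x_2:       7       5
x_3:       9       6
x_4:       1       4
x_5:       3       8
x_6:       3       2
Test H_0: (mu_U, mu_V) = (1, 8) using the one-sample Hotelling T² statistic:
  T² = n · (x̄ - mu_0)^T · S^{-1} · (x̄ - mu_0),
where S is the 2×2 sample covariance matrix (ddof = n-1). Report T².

Step 1 — sample mean vector:
  mean(U) = (7 + 7 + 9 + 1 + 3 + 3) / 6 = 30/6 = 5
  mean(V) = (3 + 5 + 6 + 4 + 8 + 2) / 6 = 28/6 = 4.6667
  x̄ = (5, 4.6667),  deviation x̄ - mu_0 = (5, 4.6667) - (1, 8) = (4, -3.3333).

Step 2 — sample covariance matrix, S[i,j] = (1/(n-1)) · Σ_k (x_{k,i} - mean_i) · (x_{k,j} - mean_j), divisor n-1 = 5:
  S[U,U] = ((2)·(2) + (2)·(2) + (4)·(4) + (-4)·(-4) + (-2)·(-2) + (-2)·(-2)) / 5 = 48/5 = 9.6
  S[U,V] = ((2)·(-1.6667) + (2)·(0.3333) + (4)·(1.3333) + (-4)·(-0.6667) + (-2)·(3.3333) + (-2)·(-2.6667)) / 5 = 4/5 = 0.8
  S[V,V] = ((-1.6667)·(-1.6667) + (0.3333)·(0.3333) + (1.3333)·(1.3333) + (-0.6667)·(-0.6667) + (3.3333)·(3.3333) + (-2.6667)·(-2.6667)) / 5 = 23.3333/5 = 4.6667
  S = [[9.6, 0.8],
 [0.8, 4.6667]].

Step 3 — invert S. det(S) = 9.6·4.6667 - (0.8)² = 44.16.
  S^{-1} = (1/det) · [[d, -b], [-b, a]] = [[0.1057, -0.0181],
 [-0.0181, 0.2174]].

Step 4 — quadratic form (x̄ - mu_0)^T · S^{-1} · (x̄ - mu_0):
  S^{-1} · (x̄ - mu_0) = (0.4831, -0.7971),
  (x̄ - mu_0)^T · [...] = (4)·(0.4831) + (-3.3333)·(-0.7971) = 4.5894.

Step 5 — scale by n: T² = 6 · 4.5894 = 27.5362.

T² ≈ 27.5362


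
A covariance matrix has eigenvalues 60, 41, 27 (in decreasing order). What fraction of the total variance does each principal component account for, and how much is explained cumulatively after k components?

Step 1 — total variance = trace(Sigma) = Σ λ_i = 60 + 41 + 27 = 128.

Step 2 — fraction explained by component i = λ_i / Σ λ:
  PC1: 60/128 = 0.4688
  PC2: 41/128 = 0.3203
  PC3: 27/128 = 0.2109

Step 3 — cumulative fraction after k components = (λ_1 + ... + λ_k) / Σ λ:
  k = 1: 60/128 = 0.4688
  k = 2: (60 + 41)/128 = 101/128 = 0.7891
  k = 3: (60 + 41 + 27)/128 = 128/128 = 1

Summary (fraction, with percent):

explained: PC1 0.4688 (46.88%), PC2 0.3203 (32.03%), PC3 0.2109 (21.09%);  cumulative: 0.4688, 0.7891, 1
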